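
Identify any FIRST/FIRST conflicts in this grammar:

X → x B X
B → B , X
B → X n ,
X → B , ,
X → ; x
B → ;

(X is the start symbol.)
Yes. X → x B X / X → B ',' ',' on { 'x' }; X → B ',' ',' / X → ';' x on { ';' }; B → B ',' X / B → X n ',' on { ';', 'x' }; B → B ',' X / B → ';' on { ';' }; B → X n ',' / B → ';' on { ';' }

A FIRST/FIRST conflict occurs when two productions N → α and N → β for the same non-terminal have FIRST(α) ∩ FIRST(β) ≠ ∅ (with ε ∈ FIRST of a nullable right-hand side, so two nullable alternatives also conflict).

FIRST sets of the non-terminals at (or reachable through a nullable prefix from) the front of some alternative:
  FIRST(B) = { ';', 'x' }
  FIRST(X) = { ';', 'x' }

Productions for X:
  X → x B X: FIRST = { 'x' }
  X → B , ,: FIRST = { ';', 'x' }
  X → ; x: FIRST = { ';' }
Productions for B:
  B → B , X: FIRST = { ';', 'x' }
  B → X n ,: FIRST = { ';', 'x' }
  B → ;: FIRST = { ';' }

Conflict for X: X → x B X and X → B , ,
  Overlap: { 'x' }
Conflict for X: X → B , , and X → ; x
  Overlap: { ';' }
Conflict for B: B → B , X and B → X n ,
  Overlap: { ';', 'x' }
Conflict for B: B → B , X and B → ;
  Overlap: { ';' }
Conflict for B: B → X n , and B → ;
  Overlap: { ';' }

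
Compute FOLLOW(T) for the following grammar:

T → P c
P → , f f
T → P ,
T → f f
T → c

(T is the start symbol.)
To compute FOLLOW(T), find every occurrence of T on a right-hand side N → α T β: add FIRST(β) \ {ε}, and if β is empty or nullable also add FOLLOW(N). Iterate to a fixed point.

T is the start symbol, so $ ∈ FOLLOW(T).
T does not occur on any right-hand side.

Taking the union: FOLLOW(T) = { $ }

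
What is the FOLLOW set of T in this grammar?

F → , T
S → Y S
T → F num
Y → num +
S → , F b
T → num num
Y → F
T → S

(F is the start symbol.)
{ $, ',', 'b', 'num' }

To compute FOLLOW(T), find every occurrence of T on a right-hand side N → α T β: add FIRST(β) \ {ε}, and if β is empty or nullable also add FOLLOW(N). Iterate to a fixed point.

In F → , T: T is at the end, add FOLLOW(F)

The FOLLOW sets referred to above (computed the same way, to a fixed point):
  FOLLOW(F) = { $, ',', 'b', 'num' }

Taking the union: FOLLOW(T) = { $, ',', 'b', 'num' }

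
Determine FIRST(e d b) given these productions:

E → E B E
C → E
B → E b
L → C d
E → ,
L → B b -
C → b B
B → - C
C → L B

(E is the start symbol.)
{ 'e' }

To compute FIRST(e d b), process the symbols left to right:
Symbol e is a terminal. Add 'e' and stop.
FIRST(e d b) = { 'e' }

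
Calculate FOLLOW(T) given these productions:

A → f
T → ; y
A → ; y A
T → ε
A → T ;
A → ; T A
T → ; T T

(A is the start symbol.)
{ ';', 'f' }

In A → T ;: T is followed by ';', add FIRST(';') \ {ε} = { ';' }
In A → ; T A: T is followed by A, add FIRST(A) \ {ε} = { ';', 'f' }
In T → ; T T: T is followed by T, add FIRST(T) \ {ε} = { ';' }
  T is nullable, so FOLLOW(T) is also included — that is the set being defined, nothing new
In T → ; T T: T is at the end; this adds FOLLOW(T) to itself — nothing new

Taking the union: FOLLOW(T) = { ';', 'f' }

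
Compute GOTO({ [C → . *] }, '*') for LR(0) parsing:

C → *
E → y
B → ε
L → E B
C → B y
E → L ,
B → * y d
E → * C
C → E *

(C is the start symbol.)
GOTO(I, '*') = CLOSURE({ [A → αX.β] : [A → α.Xβ] ∈ I, X = '*' })

Items with dot before '*', with the dot advanced:
  [C → . *] → [C → * .]
Closure adds nothing (no advanced item has the dot before a non-terminal).

GOTO = { [C → * .] }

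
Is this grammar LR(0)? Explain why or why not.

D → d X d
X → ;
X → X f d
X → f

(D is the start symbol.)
Augment with D' → D and build the canonical LR(0) collection (I0 = CLOSURE({[D' → . D]}), then GOTO on every symbol after a dot until no new states appear). It has 9 states:
  I0: { [D → . d X d], [D' → . D] }  — shift
  I1: { [D' → D .] }  — accept
  I2: { [D → d . X d], [X → . ;], [X → . X f d], [X → . f] }  — shift
  I3: { [X → ; .] }  — reduce
  I4: { [D → d X . d], [X → X . f d] }  — shift
  I5: { [X → f .] }  — reduce
  I6: { [D → d X d .] }  — reduce
  I7: { [X → X f . d] }  — shift
  I8: { [X → X f d .] }  — reduce

Every state is either a pure shift/goto state or contains exactly one complete item and nothing to shift — no conflicts. The grammar is LR(0).

Answer: Yes, the grammar is LR(0)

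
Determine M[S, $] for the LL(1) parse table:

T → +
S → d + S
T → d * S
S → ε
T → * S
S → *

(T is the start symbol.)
S → ε

To find M[S, $], we find productions for S where $ is in the predict set (PREDICT(N → α) = (FIRST(α) \ {ε}) ∪ (FOLLOW(N) if α ⇒* ε)).

Relevant sets:
  FOLLOW(S) = { $ }

S → d + S: PREDICT = { 'd' }
S → ε: PREDICT = { $ }
  $ is in predict set, so this production goes in M[S, $]
S → *: PREDICT = { '*' }

M[S, $] = S → ε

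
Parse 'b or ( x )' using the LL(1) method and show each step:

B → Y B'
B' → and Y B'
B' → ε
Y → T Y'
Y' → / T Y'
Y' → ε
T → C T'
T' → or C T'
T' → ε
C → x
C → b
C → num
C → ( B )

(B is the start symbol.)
LL(1) parsing maintains a stack (initially the start symbol over $) and the input. At each step: if the stack top is a terminal, match it against the current input token; if it is a non-terminal N, replace it with the RHS of M[N, lookahead] (the unique production whose predict set contains the lookahead).

Stack is shown with the top on the left.

Stack                    Input         Action
---------------------------------------------
B $                      b or ( x ) $  output B → Y B'
Y B' $                   b or ( x ) $  output Y → T Y'
T Y' B' $                b or ( x ) $  output T → C T'
C T' Y' B' $             b or ( x ) $  output C → b
b T' Y' B' $             b or ( x ) $  match 'b'
T' Y' B' $               or ( x ) $    output T' → or C T'
or C T' Y' B' $          or ( x ) $    match 'or'
C T' Y' B' $             ( x ) $       output C → ( B )
( B ) T' Y' B' $         ( x ) $       match '('
B ) T' Y' B' $           x ) $         output B → Y B'
Y B' ) T' Y' B' $        x ) $         output Y → T Y'
T Y' B' ) T' Y' B' $     x ) $         output T → C T'
C T' Y' B' ) T' Y' B' $  x ) $         output C → x
x T' Y' B' ) T' Y' B' $  x ) $         match 'x'
T' Y' B' ) T' Y' B' $    ) $           output T' → ε
Y' B' ) T' Y' B' $       ) $           output Y' → ε
B' ) T' Y' B' $          ) $           output B' → ε
) T' Y' B' $             ) $           match ')'
T' Y' B' $               $             output T' → ε
Y' B' $                  $             output Y' → ε
B' $                     $             output B' → ε
$                        $             accept

The string is accepted.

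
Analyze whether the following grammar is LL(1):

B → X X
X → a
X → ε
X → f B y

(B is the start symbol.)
No. Predict set conflict for X: { 'a' }

A grammar is LL(1) if for each non-terminal N with multiple productions, the predict sets of those productions are pairwise disjoint, where PREDICT(N → α) = (FIRST(α) \ {ε}) ∪ (FOLLOW(N) if α ⇒* ε).

Relevant sets:
  FOLLOW(X) = { $, 'a', 'f', 'y' }

For X:
  PREDICT(X → a) = { 'a' }
  PREDICT(X → ε) = { $, 'a', 'f', 'y' }
  PREDICT(X → f B y) = { 'f' }
B has a single production, so nothing to check there.

Conflict found: Predict set conflict for X: { 'a' }
The grammar is NOT LL(1).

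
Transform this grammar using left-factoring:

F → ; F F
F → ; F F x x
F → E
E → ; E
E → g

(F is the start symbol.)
Left-factoring transforms A → αβ₁ | αβ₂ into A → αA' and A' → β₁ | β₂
(α is the longest common prefix among the alternatives). Repeat until
no nonterminal has two alternatives with a common prefix.

Round 1: F has alternatives sharing prefix '; F F'. Introduce F': F → ; F F F'
  Add: F' → ε
  Add: F' → x x

No remaining common prefixes — done.

Resulting grammar:
F → ; F F F'
F' → ε
F' → x x
F → E
E → ; E
E → g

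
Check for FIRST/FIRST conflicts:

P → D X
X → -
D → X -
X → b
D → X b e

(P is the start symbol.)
Yes. D → X '-' / D → X b e on { '-', 'b' }

FIRST sets of the non-terminals at (or reachable through a nullable prefix from) the front of some alternative:
  FIRST(X) = { '-', 'b' }

Productions for X:
  X → -: FIRST = { '-' }
  X → b: FIRST = { 'b' }
Productions for D:
  D → X -: FIRST = { '-', 'b' }
  D → X b e: FIRST = { '-', 'b' }
P has only one production, so no FIRST/FIRST conflict is possible there.

Conflict for D: D → X - and D → X b e
  Overlap: { '-', 'b' }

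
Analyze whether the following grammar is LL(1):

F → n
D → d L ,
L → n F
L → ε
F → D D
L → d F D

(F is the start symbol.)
A grammar is LL(1) if for each non-terminal N with multiple productions, the predict sets of those productions are pairwise disjoint, where PREDICT(N → α) = (FIRST(α) \ {ε}) ∪ (FOLLOW(N) if α ⇒* ε).

Relevant sets:
  FIRST(D) = { 'd' }
  FOLLOW(L) = { ',' }

For F:
  PREDICT(F → n) = { 'n' }
  PREDICT(F → D D) = { 'd' }
For L:
  PREDICT(L → n F) = { 'n' }
  PREDICT(L → ε) = { ',' }
  PREDICT(L → d F D) = { 'd' }
D has a single production, so nothing to check there.

All predict sets are disjoint. The grammar IS LL(1).

Answer: Yes, the grammar is LL(1).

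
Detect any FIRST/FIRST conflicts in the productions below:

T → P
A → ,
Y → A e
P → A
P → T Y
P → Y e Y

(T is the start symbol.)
A FIRST/FIRST conflict occurs when two productions N → α and N → β for the same non-terminal have FIRST(α) ∩ FIRST(β) ≠ ∅ (with ε ∈ FIRST of a nullable right-hand side, so two nullable alternatives also conflict).

FIRST sets of the non-terminals at (or reachable through a nullable prefix from) the front of some alternative:
  FIRST(A) = { ',' }
  FIRST(T) = { ',' }
  FIRST(Y) = { ',' }

Productions for P:
  P → A: FIRST = { ',' }
  P → T Y: FIRST = { ',' }
  P → Y e Y: FIRST = { ',' }
T, A, Y have only one production, so no FIRST/FIRST conflict is possible there.

Conflict for P: P → A and P → T Y
  Overlap: { ',' }
Conflict for P: P → A and P → Y e Y
  Overlap: { ',' }
Conflict for P: P → T Y and P → Y e Y
  Overlap: { ',' }

Answer: Yes. P → A / P → T Y on { ',' }; P → A / P → Y e Y on { ',' }; P → T Y / P → Y e Y on { ',' }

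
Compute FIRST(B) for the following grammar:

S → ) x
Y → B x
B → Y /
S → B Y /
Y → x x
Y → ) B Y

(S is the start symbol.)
{ ')', 'x' }

To compute FIRST(B), examine every production with B on the left-hand side, reading each right-hand side left to right until a non-nullable symbol is reached.

FIRST sets of the other non-terminals involved (by the same procedure, iterated to a fixed point):
  FIRST(Y) = { ')', 'x' }

From B → Y /:
  - Y is a non-terminal: add FIRST(Y) \ {ε} = { ')', 'x' }
    Y is not nullable, so stop

Collecting: FIRST(B) = { ')', 'x' }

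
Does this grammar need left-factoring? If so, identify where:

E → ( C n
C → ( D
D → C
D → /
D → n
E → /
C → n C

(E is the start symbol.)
Left-factoring is needed when two productions for the same non-terminal
share a common prefix on the right-hand side.

Productions for E:
  E → ( C n
  E → /
Productions for C:
  C → ( D
  C → n C
Productions for D:
  D → C
  D → /
  D → n

No common prefixes found.

Answer: No, left-factoring is not needed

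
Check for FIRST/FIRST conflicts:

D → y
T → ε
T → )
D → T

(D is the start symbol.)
No FIRST/FIRST conflicts.

FIRST sets of the non-terminals at (or reachable through a nullable prefix from) the front of some alternative:
  FIRST(T) = { ')', ε }

Productions for D:
  D → y: FIRST = { 'y' }
  D → T: FIRST = { ')', ε }
Productions for T:
  T → ε: FIRST = { ε }
  T → ): FIRST = { ')' }

All alternatives of each non-terminal have pairwise disjoint FIRST sets.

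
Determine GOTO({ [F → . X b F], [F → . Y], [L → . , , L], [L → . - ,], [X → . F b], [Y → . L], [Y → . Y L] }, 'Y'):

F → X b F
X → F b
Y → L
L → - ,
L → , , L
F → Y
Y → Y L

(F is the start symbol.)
GOTO(I, 'Y') = CLOSURE({ [A → αX.β] : [A → α.Xβ] ∈ I, X = 'Y' })

Items with dot before 'Y', with the dot advanced:
  [F → . Y] → [F → Y .]
  [Y → . Y L] → [Y → Y . L]
Closure of the advanced items:
  [Y → Y . L] has the dot before L: add [L → . - ,], [L → . , , L]

GOTO = { [F → Y .], [L → . , , L], [L → . - ,], [Y → Y . L] }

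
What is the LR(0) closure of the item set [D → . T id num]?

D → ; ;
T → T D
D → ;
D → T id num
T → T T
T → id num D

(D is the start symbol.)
{ [D → . T id num], [T → . T D], [T → . T T], [T → . id num D] }

To compute CLOSURE, for each item [A → α.Bβ] where B is a non-terminal, add [B → .γ] for all productions B → γ; repeat for the newly added items until nothing changes.

Start with: [D → . T id num]
  [D → . T id num] has the dot before T: add [T → . T D], [T → . T T], [T → . id num D]
No further items can be added.

CLOSURE = { [D → . T id num], [T → . T D], [T → . T T], [T → . id num D] }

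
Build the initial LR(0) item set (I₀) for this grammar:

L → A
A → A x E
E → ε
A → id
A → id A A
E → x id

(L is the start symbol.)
First, augment the grammar with L' → L
I₀ = CLOSURE({ [L' → . L] }):
  [L' → . L] has the dot before L: add [L → . A]
  [L → . A] has the dot before A: add [A → . A x E], [A → . id], [A → . id A A]
No further items can be added.

I₀ = { [A → . A x E], [A → . id A A], [A → . id], [L → . A], [L' → . L] }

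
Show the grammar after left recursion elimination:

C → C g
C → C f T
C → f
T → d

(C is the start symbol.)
C → f C'
C' → g C'
C' → f T C'
C' → ε
T → d

C is directly left-recursive. The standard transformation for
  A → A α₁ | ... | A α_m | β₁ | ... | β_n
is
  A  → β₁ A' | ... | β_n A'
  A' → α₁ A' | ... | α_m A' | ε

C → f becomes C → f C'
C → C g becomes C' → g C'
C → C f T becomes C' → f T C'
Add C' → ε

Productions for other non-terminals are unchanged:
  T → d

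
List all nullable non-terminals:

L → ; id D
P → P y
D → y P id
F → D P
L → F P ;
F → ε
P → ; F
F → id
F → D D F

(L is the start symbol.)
{ 'F' }

A non-terminal is nullable if it can derive ε (the empty string): either it has an ε-production, or it has a production whose right-hand side consists entirely of nullable non-terminals.

ε-productions: F → ε
So F is immediately nullable.
No further non-terminal can be added: every production for the remaining non-terminals contains a terminal or a non-nullable non-terminal.
Nullable = { 'F' }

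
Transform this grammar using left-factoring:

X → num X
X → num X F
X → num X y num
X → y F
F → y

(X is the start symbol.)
X → num X X'
X' → ε
X' → F
X' → y num
X → y F
F → y

Left-factoring transforms A → αβ₁ | αβ₂ into A → αA' and A' → β₁ | β₂
(α is the longest common prefix among the alternatives). Repeat until
no nonterminal has two alternatives with a common prefix.

Round 1: X has alternatives sharing prefix 'num X'. Introduce X': X → num X X'
  Add: X' → ε
  Add: X' → F
  Add: X' → y num

No remaining common prefixes — done.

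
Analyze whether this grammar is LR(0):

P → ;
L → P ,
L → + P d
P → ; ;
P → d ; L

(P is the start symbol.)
No. Shift-reduce conflict between [P → ; .] and [P → ; . ;]

A grammar is LR(0) if no state in the canonical LR(0) collection has:
  - both a shift item (dot before a terminal) and a complete item (shift-reduce conflict), or
  - two or more complete items (reduce-reduce conflict; the accept item [P' → P .] counts as a complete item here).

Augment with P' → P and build the canonical LR(0) collection (I0 = CLOSURE({[P' → . P]}), then GOTO on every symbol after a dot until no new states appear). It has 12 states:
  I0: { [P → . ; ;], [P → . ;], [P → . d ; L], [P' → . P] }  — shift
  I1: { [P → ; . ;], [P → ; .] }  — shift, reduce
  I2: { [P' → P .] }  — accept
  I3: { [P → d . ; L] }  — shift
  I4: { [L → . + P d], [L → . P ,], [P → . ; ;], [P → . ;], [P → . d ; L], [P → d ; . L] }  — shift
  I5: { [L → + . P d], [P → . ; ;], [P → . ;], [P → . d ; L] }  — shift
  I6: { [P → d ; L .] }  — reduce
  I7: { [L → P . ,] }  — shift
  I8: { [L → P , .] }  — reduce
  I9: { [L → + P . d] }  — shift
  I10: { [L → + P d .] }  — reduce
  I11: { [P → ; ; .] }  — reduce

Conflict in state I1:
  Shift-reduce conflict between [P → ; .] and [P → ; . ;]
So the grammar is NOT LR(0).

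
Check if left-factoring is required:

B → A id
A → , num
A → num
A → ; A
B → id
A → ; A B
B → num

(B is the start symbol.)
Left-factoring is needed when two productions for the same non-terminal
share a common prefix on the right-hand side.

Productions for B:
  B → A id
  B → id
  B → num
Productions for A:
  A → , num
  A → num
  A → ; A
  A → ; A B

Found common prefix '; A' in productions for A

Answer: Yes, A has productions with common prefix '; A'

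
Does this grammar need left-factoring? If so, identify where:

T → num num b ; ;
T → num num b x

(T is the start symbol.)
Yes, T has productions with common prefix 'num num b'

Left-factoring is needed when two productions for the same non-terminal
share a common prefix on the right-hand side.

Productions for T:
  T → num num b ; ;
  T → num num b x

Found common prefix 'num num b' in productions for T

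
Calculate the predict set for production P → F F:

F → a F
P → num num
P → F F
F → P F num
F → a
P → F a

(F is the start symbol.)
PREDICT(P → F F) = (FIRST(RHS) \ {ε}) ∪ (FOLLOW(P) if ε ∈ FIRST(RHS), i.e. RHS ⇒* ε)
FIRST(F) = { 'a', 'num' }
FIRST(F F) = { 'a', 'num' }
ε ∉ FIRST(F F), so FOLLOW(P) is not added.
PREDICT(P → F F) = { 'a', 'num' }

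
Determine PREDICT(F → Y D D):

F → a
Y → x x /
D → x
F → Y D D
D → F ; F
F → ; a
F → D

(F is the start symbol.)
PREDICT(F → Y D D) = (FIRST(RHS) \ {ε}) ∪ (FOLLOW(F) if ε ∈ FIRST(RHS), i.e. RHS ⇒* ε)
FIRST(Y) = { 'x' }
FIRST(Y D D) = { 'x' }
ε ∉ FIRST(Y D D), so FOLLOW(F) is not added.
PREDICT(F → Y D D) = { 'x' }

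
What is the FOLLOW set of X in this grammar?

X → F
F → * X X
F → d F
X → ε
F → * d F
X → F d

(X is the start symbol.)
X is the start symbol, so $ ∈ FOLLOW(X).
In F → * X X: X is followed by X, add FIRST(X) \ {ε} = { '*', 'd' }
  X is nullable, so also add FOLLOW(F)
In F → * X X: X is at the end, add FOLLOW(F)

The FOLLOW sets referred to above (computed the same way, to a fixed point):
  FOLLOW(F) = { $, '*', 'd' }

Taking the union: FOLLOW(X) = { $, '*', 'd' }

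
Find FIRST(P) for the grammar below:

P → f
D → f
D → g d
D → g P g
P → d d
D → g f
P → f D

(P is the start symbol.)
To compute FIRST(P), examine every production with P on the left-hand side, reading each right-hand side left to right until a non-nullable symbol is reached.

From P → f:
  - f is a terminal: add 'f' and stop
From P → d d:
  - d is a terminal: add 'd' and stop
From P → f D:
  - f is a terminal: add 'f' and stop

Collecting: FIRST(P) = { 'd', 'f' }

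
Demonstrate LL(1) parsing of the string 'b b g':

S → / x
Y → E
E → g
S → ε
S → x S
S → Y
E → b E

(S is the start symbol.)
LL(1) parsing maintains a stack (initially the start symbol over $) and the input. At each step: if the stack top is a terminal, match it against the current input token; if it is a non-terminal N, replace it with the RHS of M[N, lookahead] (the unique production whose predict set contains the lookahead).

Stack is shown with the top on the left.

Stack  Input    Action
----------------------
S $    b b g $  output S → Y
Y $    b b g $  output Y → E
E $    b b g $  output E → b E
b E $  b b g $  match 'b'
E $    b g $    output E → b E
b E $  b g $    match 'b'
E $    g $      output E → g
g $    g $      match 'g'
$      $        accept

The string is accepted.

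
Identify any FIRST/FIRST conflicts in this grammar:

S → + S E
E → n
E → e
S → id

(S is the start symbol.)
A FIRST/FIRST conflict occurs when two productions N → α and N → β for the same non-terminal have FIRST(α) ∩ FIRST(β) ≠ ∅ (with ε ∈ FIRST of a nullable right-hand side, so two nullable alternatives also conflict).

Productions for S:
  S → + S E: FIRST = { '+' }
  S → id: FIRST = { 'id' }
Productions for E:
  E → n: FIRST = { 'n' }
  E → e: FIRST = { 'e' }

All alternatives of each non-terminal have pairwise disjoint FIRST sets.

Answer: No FIRST/FIRST conflicts.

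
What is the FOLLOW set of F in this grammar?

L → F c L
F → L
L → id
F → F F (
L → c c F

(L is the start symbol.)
To compute FOLLOW(F), find every occurrence of F on a right-hand side N → α F β: add FIRST(β) \ {ε}, and if β is empty or nullable also add FOLLOW(N). Iterate to a fixed point.

In L → F c L: F is followed by c L, add FIRST(c L) \ {ε} = { 'c' }
In F → F F (: F is followed by F '(', add FIRST(F '(') \ {ε} = { 'c', 'id' }
In F → F F (: F is followed by '(', add FIRST('(') \ {ε} = { '(' }
In L → c c F: F is at the end, add FOLLOW(L)

The FOLLOW sets referred to above (computed the same way, to a fixed point):
  FOLLOW(L) = { $, '(', 'c', 'id' }

Taking the union: FOLLOW(F) = { $, '(', 'c', 'id' }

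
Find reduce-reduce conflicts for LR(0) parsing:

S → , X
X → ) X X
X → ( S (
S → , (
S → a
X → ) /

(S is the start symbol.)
A reduce-reduce conflict occurs when an LR(0) state has two complete items [A → α .] and [B → β .] — both call for a reduction, and with no lookahead the parser cannot choose between them.

Augment with S' → S and build the canonical LR(0) collection (I0 = CLOSURE({[S' → . S]}), then GOTO on every symbol after a dot until no new states appear). It has 13 states:
  I0: { [S → . , (], [S → . , X], [S → . a], [S' → . S] }  — shift
  I1: { [S → , . (], [S → , . X], [X → . ( S (], [X → . ) /], [X → . ) X X] }  — shift
  I2: { [S' → S .] }  — accept
  I3: { [S → a .] }  — reduce
  I4: { [S → , ( .], [S → . , (], [S → . , X], [S → . a], [X → ( . S (] }  — shift, reduce
  I5: { [X → ) . /], [X → ) . X X], [X → . ( S (], [X → . ) /], [X → . ) X X] }  — shift
  I6: { [S → , X .] }  — reduce
  I7: { [S → . , (], [S → . , X], [S → . a], [X → ( . S (] }  — shift
  I8: { [X → ) / .] }  — reduce
  I9: { [X → ) X . X], [X → . ( S (], [X → . ) /], [X → . ) X X] }  — shift
  I10: { [X → ) X X .] }  — reduce
  I11: { [X → ( S . (] }  — shift
  I12: { [X → ( S ( .] }  — reduce

No state contains more than one complete item.

Answer: No reduce-reduce conflicts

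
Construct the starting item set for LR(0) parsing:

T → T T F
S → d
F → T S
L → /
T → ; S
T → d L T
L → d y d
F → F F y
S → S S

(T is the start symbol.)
{ [T → . ; S], [T → . T T F], [T → . d L T], [T' → . T] }

First, augment the grammar with T' → T
I₀ = CLOSURE({ [T' → . T] }):
  [T' → . T] has the dot before T: add [T → . T T F], [T → . ; S], [T → . d L T]
No further items can be added.

I₀ = { [T → . ; S], [T → . T T F], [T → . d L T], [T' → . T] }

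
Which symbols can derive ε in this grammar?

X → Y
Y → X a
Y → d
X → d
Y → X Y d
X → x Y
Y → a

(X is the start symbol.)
None

A non-terminal is nullable if it can derive ε (the empty string): either it has an ε-production, or it has a production whose right-hand side consists entirely of nullable non-terminals.

There are no ε-productions, so no non-terminal can derive ε.
No non-terminals are nullable.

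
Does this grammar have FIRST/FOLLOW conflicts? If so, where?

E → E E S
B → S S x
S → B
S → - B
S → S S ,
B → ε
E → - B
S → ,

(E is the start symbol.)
Yes. B → S S x with FOLLOW(B) on { ',', '-', 'x' }; S → '-' B with FOLLOW(S) on { '-' }; S → S S ',' with FOLLOW(S) on { ',', '-', 'x' }; S → ',' with FOLLOW(S) on { ',' }

Nullable non-terminals: B, S.
FIRST sets used below: FIRST(S) = { ',', '-', 'x', ε }, FIRST(B) = { ',', '-', 'x', ε }

B: nullable alternative(s) B → ε; FOLLOW(B) = { $, ',', '-', 'x' }
  B → S S x: FIRST \ {ε} = { ',', '-', 'x' } — overlaps FOLLOW(B) on { ',', '-', 'x' }: CONFLICT
  B → ε: FIRST \ {ε} = { } — this is the only nullable alternative, skip

S: nullable alternative(s) S → B; FOLLOW(S) = { $, ',', '-', 'x' }
  S → B: FIRST \ {ε} = { ',', '-', 'x' } — this is the only nullable alternative, skip
  S → - B: FIRST \ {ε} = { '-' } — overlaps FOLLOW(S) on { '-' }: CONFLICT
  S → S S ,: FIRST \ {ε} = { ',', '-', 'x' } — overlaps FOLLOW(S) on { ',', '-', 'x' }: CONFLICT
  S → ,: FIRST \ {ε} = { ',' } — overlaps FOLLOW(S) on { ',' }: CONFLICT

E has no nullable alternative, so no FIRST/FOLLOW check is needed there.

So the grammar has 4 FIRST/FOLLOW conflicts (marked CONFLICT above).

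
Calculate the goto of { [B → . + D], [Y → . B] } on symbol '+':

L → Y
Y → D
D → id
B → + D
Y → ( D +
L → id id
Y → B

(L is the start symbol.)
{ [B → + . D], [D → . id] }

GOTO(I, '+') = CLOSURE({ [A → αX.β] : [A → α.Xβ] ∈ I, X = '+' })

Items with dot before '+', with the dot advanced:
  [B → . + D] → [B → + . D]
Closure of the advanced items:
  [B → + . D] has the dot before D: add [D → . id]

GOTO = { [B → + . D], [D → . id] }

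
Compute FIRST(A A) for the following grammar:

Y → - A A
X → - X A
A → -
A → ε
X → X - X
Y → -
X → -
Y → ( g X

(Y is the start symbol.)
FIRST sets of the non-terminals involved (from the grammar, by fixed-point iteration):
  FIRST(A) = { '-', ε }

To compute FIRST(A A), process the symbols left to right:
Symbol A is a non-terminal. Add FIRST(A) \ {ε} = { '-' }
A is nullable (ε ∈ FIRST(A)), continue to the next symbol.
Symbol A is a non-terminal. Add FIRST(A) \ {ε} = { '-' }
A is nullable (ε ∈ FIRST(A)), continue to the next symbol.
All symbols are nullable, so ε is in the result.
FIRST(A A) = { '-', ε }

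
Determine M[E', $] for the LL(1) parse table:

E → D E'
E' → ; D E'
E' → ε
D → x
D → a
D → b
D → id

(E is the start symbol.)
To find M[E', $], we find productions for E' where $ is in the predict set (PREDICT(N → α) = (FIRST(α) \ {ε}) ∪ (FOLLOW(N) if α ⇒* ε)).

Relevant sets:
  FOLLOW(E') = { $ }

E' → ; D E': PREDICT = { ';' }
E' → ε: PREDICT = { $ }
  $ is in predict set, so this production goes in M[E', $]

M[E', $] = E' → ε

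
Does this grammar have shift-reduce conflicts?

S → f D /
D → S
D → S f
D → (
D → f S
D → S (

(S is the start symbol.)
A shift-reduce conflict occurs when an LR(0) state has both:
  - a complete (reduce) item [A → α .] (dot at the end), and
  - a shift item [B → β . c γ] (dot before a terminal).

Augment with S' → S and build the canonical LR(0) collection (I0 = CLOSURE({[S' → . S]}), then GOTO on every symbol after a dot until no new states appear). It has 11 states:
  I0: { [S → . f D /], [S' → . S] }  — shift
  I1: { [S' → S .] }  — accept
  I2: { [D → . (], [D → . S (], [D → . S f], [D → . S], [D → . f S], [S → . f D /], [S → f . D /] }  — shift
  I3: { [D → ( .] }  — reduce
  I4: { [S → f D . /] }  — shift
  I5: { [D → S . (], [D → S . f], [D → S .] }  — shift, reduce
  I6: { [D → . (], [D → . S (], [D → . S f], [D → . S], [D → . f S], [D → f . S], [S → . f D /], [S → f . D /] }  — shift
  I7: { [D → S . (], [D → S . f], [D → S .], [D → f S .] }  — shift, 2 reduces
  I8: { [D → S ( .] }  — reduce
  I9: { [D → S f .] }  — reduce
  I10: { [S → f D / .] }  — reduce

I5 contains reduce item [D → S .] and shift items [D → S . (], [D → S . f] — shift-reduce conflict.
I7 contains reduce items [D → S .], [D → f S .] and shift items [D → S . (], [D → S . f] — shift-reduce conflict.

Answer: Yes — I5: [D → S .] vs [D → S . (]; I7: [D → S .] vs [D → S . (]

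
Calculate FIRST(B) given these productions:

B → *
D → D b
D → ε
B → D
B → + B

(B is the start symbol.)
{ '*', '+', 'b', ε }

To compute FIRST(B), examine every production with B on the left-hand side, reading each right-hand side left to right until a non-nullable symbol is reached.

FIRST sets of the other non-terminals involved (by the same procedure, iterated to a fixed point):
  FIRST(D) = { 'b', ε }

From B → *:
  - '*' is a terminal: add '*' and stop
From B → D:
  - D is a non-terminal: add FIRST(D) \ {ε} = { 'b' }
    D is nullable and nothing follows, so the whole right-hand side can vanish: ε ∈ FIRST(B)
From B → + B:
  - '+' is a terminal: add '+' and stop

Collecting: FIRST(B) = { '*', '+', 'b', ε }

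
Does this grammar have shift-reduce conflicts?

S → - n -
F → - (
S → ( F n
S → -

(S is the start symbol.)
Yes — I2: [S → - .] vs [S → - . n -]

A shift-reduce conflict occurs when an LR(0) state has both:
  - a complete (reduce) item [A → α .] (dot at the end), and
  - a shift item [B → β . c γ] (dot before a terminal).

Augment with S' → S and build the canonical LR(0) collection (I0 = CLOSURE({[S' → . S]}), then GOTO on every symbol after a dot until no new states appear). It has 10 states:
  I0: { [S → . ( F n], [S → . - n -], [S → . -], [S' → . S] }  — shift
  I1: { [F → . - (], [S → ( . F n] }  — shift
  I2: { [S → - . n -], [S → - .] }  — shift, reduce
  I3: { [S' → S .] }  — accept
  I4: { [S → - n . -] }  — shift
  I5: { [S → - n - .] }  — reduce
  I6: { [F → - . (] }  — shift
  I7: { [S → ( F . n] }  — shift
  I8: { [S → ( F n .] }  — reduce
  I9: { [F → - ( .] }  — reduce

I2 contains reduce item [S → - .] and shift item [S → - . n -] — shift-reduce conflict.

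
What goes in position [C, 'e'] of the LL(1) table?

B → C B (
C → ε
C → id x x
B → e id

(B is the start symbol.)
C → ε

To find M[C, 'e'], we find productions for C where 'e' is in the predict set (PREDICT(N → α) = (FIRST(α) \ {ε}) ∪ (FOLLOW(N) if α ⇒* ε)).

Relevant sets:
  FOLLOW(C) = { 'e', 'id' }

C → ε: PREDICT = { 'e', 'id' }
  'e' is in predict set, so this production goes in M[C, 'e']
C → id x x: PREDICT = { 'id' }

M[C, 'e'] = C → ε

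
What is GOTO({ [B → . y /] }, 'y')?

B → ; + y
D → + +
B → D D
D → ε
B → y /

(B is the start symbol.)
GOTO(I, 'y') = CLOSURE({ [A → αX.β] : [A → α.Xβ] ∈ I, X = 'y' })

Items with dot before 'y', with the dot advanced:
  [B → . y /] → [B → y . /]
Closure adds nothing (no advanced item has the dot before a non-terminal).

GOTO = { [B → y . /] }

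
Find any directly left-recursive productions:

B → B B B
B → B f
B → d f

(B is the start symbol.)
Yes, B is left-recursive

Direct left recursion occurs when N → N α for some non-terminal N (the right-hand side begins with the left-hand side itself).

B → B B B: LEFT RECURSIVE (starts with B)
B → B f: LEFT RECURSIVE (starts with B)
B → d f: starts with d

The grammar has direct left recursion on: B.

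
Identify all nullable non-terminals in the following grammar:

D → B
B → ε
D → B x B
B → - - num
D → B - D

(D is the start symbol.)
{ 'B', 'D' }

A non-terminal is nullable if it can derive ε (the empty string): either it has an ε-production, or it has a production whose right-hand side consists entirely of nullable non-terminals.

ε-productions: B → ε
So B is immediately nullable.
D → B: every symbol on the right is nullable, so D is nullable too.
Every non-terminal is now nullable.
Nullable = { 'B', 'D' }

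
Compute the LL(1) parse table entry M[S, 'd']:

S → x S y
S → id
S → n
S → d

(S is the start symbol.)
To find M[S, 'd'], we find productions for S where 'd' is in the predict set (PREDICT(N → α) = (FIRST(α) \ {ε}) ∪ (FOLLOW(N) if α ⇒* ε)).

S → x S y: PREDICT = { 'x' }
S → id: PREDICT = { 'id' }
S → n: PREDICT = { 'n' }
S → d: PREDICT = { 'd' }
  'd' is in predict set, so this production goes in M[S, 'd']

M[S, 'd'] = S → d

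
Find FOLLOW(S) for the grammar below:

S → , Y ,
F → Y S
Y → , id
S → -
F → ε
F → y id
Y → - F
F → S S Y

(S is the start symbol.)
To compute FOLLOW(S), find every occurrence of S on a right-hand side N → α S β: add FIRST(β) \ {ε}, and if β is empty or nullable also add FOLLOW(N). Iterate to a fixed point.

S is the start symbol, so $ ∈ FOLLOW(S).
In F → Y S: S is at the end, add FOLLOW(F)
In F → S S Y: S is followed by S Y, add FIRST(S Y) \ {ε} = { ',', '-' }
In F → S S Y: S is followed by Y, add FIRST(Y) \ {ε} = { ',', '-' }

The FOLLOW sets referred to above (computed the same way, to a fixed point):
  FOLLOW(F) = { ',', '-' }

Taking the union: FOLLOW(S) = { $, ',', '-' }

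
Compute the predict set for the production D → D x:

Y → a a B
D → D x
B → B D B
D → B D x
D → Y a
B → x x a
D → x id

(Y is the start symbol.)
{ 'a', 'x' }

PREDICT(D → D x) = (FIRST(RHS) \ {ε}) ∪ (FOLLOW(D) if ε ∈ FIRST(RHS), i.e. RHS ⇒* ε)
FIRST(D) = { 'a', 'x' }
FIRST(D x) = { 'a', 'x' }
ε ∉ FIRST(D x), so FOLLOW(D) is not added.
PREDICT(D → D x) = { 'a', 'x' }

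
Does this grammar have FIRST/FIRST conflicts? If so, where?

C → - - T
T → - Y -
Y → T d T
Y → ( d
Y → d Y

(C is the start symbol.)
No FIRST/FIRST conflicts.

FIRST sets of the non-terminals at (or reachable through a nullable prefix from) the front of some alternative:
  FIRST(T) = { '-' }

Productions for Y:
  Y → T d T: FIRST = { '-' }
  Y → ( d: FIRST = { '(' }
  Y → d Y: FIRST = { 'd' }
C, T have only one production, so no FIRST/FIRST conflict is possible there.

All alternatives of each non-terminal have pairwise disjoint FIRST sets.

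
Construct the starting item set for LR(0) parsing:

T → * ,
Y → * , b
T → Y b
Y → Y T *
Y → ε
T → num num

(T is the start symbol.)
First, augment the grammar with T' → T
I₀ = CLOSURE({ [T' → . T] }):
  [T' → . T] has the dot before T: add [T → . * ,], [T → . Y b], [T → . num num]
  [T → . Y b] has the dot before Y: add [Y → . * , b], [Y → . Y T *], [Y → .]
No further items can be added.

I₀ = { [T → . * ,], [T → . Y b], [T → . num num], [T' → . T], [Y → . * , b], [Y → . Y T *], [Y → .] }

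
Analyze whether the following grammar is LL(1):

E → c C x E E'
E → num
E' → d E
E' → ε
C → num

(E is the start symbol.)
A grammar is LL(1) if for each non-terminal N with multiple productions, the predict sets of those productions are pairwise disjoint, where PREDICT(N → α) = (FIRST(α) \ {ε}) ∪ (FOLLOW(N) if α ⇒* ε).

Relevant sets:
  FOLLOW(E') = { $, 'd' }

For E:
  PREDICT(E → c C x E E') = { 'c' }
  PREDICT(E → num) = { 'num' }
For E':
  PREDICT(E' → d E) = { 'd' }
  PREDICT(E' → ε) = { $, 'd' }
C has a single production, so nothing to check there.

Conflict found: Predict set conflict for E': { 'd' }
The grammar is NOT LL(1).

Answer: No. Predict set conflict for E': { 'd' }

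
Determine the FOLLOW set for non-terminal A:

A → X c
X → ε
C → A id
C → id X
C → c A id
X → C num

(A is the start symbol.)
{ $, 'id' }

A is the start symbol, so $ ∈ FOLLOW(A).
In C → A id: A is followed by id, add FIRST(id) \ {ε} = { 'id' }
In C → c A id: A is followed by id, add FIRST(id) \ {ε} = { 'id' }

Taking the union: FOLLOW(A) = { $, 'id' }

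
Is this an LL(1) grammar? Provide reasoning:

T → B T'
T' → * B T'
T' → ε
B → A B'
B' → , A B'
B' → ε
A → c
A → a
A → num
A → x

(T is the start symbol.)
Relevant sets:
  FOLLOW(T') = { $ }
  FOLLOW(B') = { $, '*' }

For T':
  PREDICT(T' → '*' B T') = { '*' }
  PREDICT(T' → ε) = { $ }
For B':
  PREDICT(B' → ',' A B') = { ',' }
  PREDICT(B' → ε) = { $, '*' }
For A:
  PREDICT(A → c) = { 'c' }
  PREDICT(A → a) = { 'a' }
  PREDICT(A → num) = { 'num' }
  PREDICT(A → x) = { 'x' }
T, B have a single production, so nothing to check there.

All predict sets are disjoint. The grammar IS LL(1).

Answer: Yes, the grammar is LL(1).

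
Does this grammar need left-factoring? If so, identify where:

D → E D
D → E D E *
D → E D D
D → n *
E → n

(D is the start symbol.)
Yes, D has productions with common prefix 'E D'

Left-factoring is needed when two productions for the same non-terminal
share a common prefix on the right-hand side.

Productions for D:
  D → E D
  D → E D E *
  D → E D D
  D → n *

Found common prefix 'E D' in productions for D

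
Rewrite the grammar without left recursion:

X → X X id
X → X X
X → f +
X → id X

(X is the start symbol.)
X is directly left-recursive. The standard transformation for
  A → A α₁ | ... | A α_m | β₁ | ... | β_n
is
  A  → β₁ A' | ... | β_n A'
  A' → α₁ A' | ... | α_m A' | ε

X → f + becomes X → f + X'
X → id X becomes X → id X X'
X → X X id becomes X' → X id X'
X → X X becomes X' → X X'
Add X' → ε

Resulting grammar:
X → f + X'
X → id X X'
X' → X id X'
X' → X X'
X' → ε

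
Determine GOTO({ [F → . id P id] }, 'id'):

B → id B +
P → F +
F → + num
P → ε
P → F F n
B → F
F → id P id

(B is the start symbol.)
GOTO(I, 'id') = CLOSURE({ [A → αX.β] : [A → α.Xβ] ∈ I, X = 'id' })

Items with dot before 'id', with the dot advanced:
  [F → . id P id] → [F → id . P id]
Closure of the advanced items:
  [F → id . P id] has the dot before P: add [P → . F +], [P → .], [P → . F F n]
  [P → . F +] has the dot before F: add [F → . + num], [F → . id P id]

GOTO = { [F → . + num], [F → . id P id], [F → id . P id], [P → . F +], [P → . F F n], [P → .] }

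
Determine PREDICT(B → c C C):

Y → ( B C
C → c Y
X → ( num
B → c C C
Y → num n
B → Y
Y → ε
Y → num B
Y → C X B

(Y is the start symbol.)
{ 'c' }

PREDICT(B → c C C) = (FIRST(RHS) \ {ε}) ∪ (FOLLOW(B) if ε ∈ FIRST(RHS), i.e. RHS ⇒* ε)
FIRST(c C C) = { 'c' }
ε ∉ FIRST(c C C), so FOLLOW(B) is not added.
PREDICT(B → c C C) = { 'c' }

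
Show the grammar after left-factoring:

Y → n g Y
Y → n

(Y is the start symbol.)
Left-factoring transforms A → αβ₁ | αβ₂ into A → αA' and A' → β₁ | β₂
(α is the longest common prefix among the alternatives). Repeat until
no nonterminal has two alternatives with a common prefix.

Round 1: Y has alternatives sharing prefix 'n'. Introduce Y': Y → n Y'
  Add: Y' → g Y
  Add: Y' → ε

No remaining common prefixes — done.

Resulting grammar:
Y → n Y'
Y' → g Y
Y' → ε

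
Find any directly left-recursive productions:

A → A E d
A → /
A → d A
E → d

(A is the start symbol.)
Direct left recursion occurs when N → N α for some non-terminal N (the right-hand side begins with the left-hand side itself).

A → A E d: LEFT RECURSIVE (starts with A)
A → /: starts with '/'
A → d A: starts with d
E → d: starts with d

The grammar has direct left recursion on: A.

Answer: Yes, A is left-recursive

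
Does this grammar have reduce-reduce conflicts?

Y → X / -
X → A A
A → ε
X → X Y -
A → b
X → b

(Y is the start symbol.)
A reduce-reduce conflict occurs when an LR(0) state has two complete items [A → α .] and [B → β .] — both call for a reduction, and with no lookahead the parser cannot choose between them.

Augment with Y' → Y and build the canonical LR(0) collection (I0 = CLOSURE({[Y' → . Y]}), then GOTO on every symbol after a dot until no new states appear). It has 11 states:
  I0: { [A → . b], [A → .], [X → . A A], [X → . X Y -], [X → . b], [Y → . X / -], [Y' → . Y] }  — shift, reduce
  I1: { [A → . b], [A → .], [X → A . A] }  — shift, reduce
  I2: { [A → . b], [A → .], [X → . A A], [X → . X Y -], [X → . b], [X → X . Y -], [Y → . X / -], [Y → X . / -] }  — shift, reduce
  I3: { [Y' → Y .] }  — accept
  I4: { [A → b .], [X → b .] }  — 2 reduces
  I5: { [Y → X / . -] }  — shift
  I6: { [X → X Y . -] }  — shift
  I7: { [X → X Y - .] }  — reduce
  I8: { [Y → X / - .] }  — reduce
  I9: { [X → A A .] }  — reduce
  I10: { [A → b .] }  — reduce

I4 contains complete items [A → b .], [X → b .] — reduce-reduce conflict.

Answer: Yes — I4: [A → b .] vs [X → b .]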